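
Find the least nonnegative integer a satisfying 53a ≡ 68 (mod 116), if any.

56

gcd(116, 53):
  116 = 2×53 + 10
  53 = 5×10 + 3
  10 = 3×3 + 1
  3 = 3×1
so gcd(116, 53) = 1.
1 divides 68, so solutions exist.
Back-substitute for Bézout coefficients:
  1 = 10 - 3×3
  ... = 53×(-35) + 116×(16)
So 53×(-35) ≡ 1 (mod 116); multiply by 68: a ≡ -2380 (mod 116).
Smallest nonnegative: a = -2380 mod 116 = 56.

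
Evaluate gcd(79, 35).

gcd(79, 35):
  79 = 2×35 + 9
  35 = 3×9 + 8
  9 = 1×8 + 1
  8 = 8×1
so gcd(79, 35) = 1.

1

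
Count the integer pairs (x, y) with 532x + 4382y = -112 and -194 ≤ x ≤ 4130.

14

gcd(4382, 532):
  4382 = 8*532 + 126
  532 = 4*126 + 28
  126 = 4*28 + 14
  28 = 2*14
so gcd(4382, 532) = 14.
Back-substitute for Bézout coefficients:
  14 = 126 - 4*28
  ... = 532*(-140) + 4382*(17)
Scale by -8: particular solution (1120, -136); reduce x mod 313: (181, -22).
General solution: x = 181 + 313t, y = -22 - 38t for integer t.
-194 ≤ 181 + 313t ≤ 4130 gives t ∈ [-1, 12], which is 14 values.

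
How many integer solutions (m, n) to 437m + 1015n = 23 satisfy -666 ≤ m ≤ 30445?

gcd(1015, 437):
  1015 = 2*437 + 141
  437 = 3*141 + 14
  141 = 10*14 + 1
  14 = 14*1
so gcd(1015, 437) = 1.
Back-substitute for Bézout coefficients:
  1 = 141 - 10*14
  ... = 437*(-72) + 1015*(31)
Scale by 23: particular solution (-1656, 713); reduce m mod 1015: (374, -161).
General solution: m = 374 + 1015t, n = -161 - 437t for integer t.
-666 ≤ 374 + 1015t ≤ 30445 gives t ∈ [-1, 29], which is 31 values.

31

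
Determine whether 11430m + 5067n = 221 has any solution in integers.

gcd(11430, 5067) = 9  (11430 = 2*5067 + 1296, 5067 = 3*1296 + 1179, 1296 = 1*1179 + 117, 1179 = 10*117 + 9, 117 = 13*9).
9 does not divide 221 (remainder 5), so no integer solutions.

no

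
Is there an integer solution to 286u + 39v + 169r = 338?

gcd(286, 39) = 13  (286 = 7·39 + 13, 39 = 3·13).
gcd(13, 169) = 13.
13 divides 338, so integer solutions exist.

yes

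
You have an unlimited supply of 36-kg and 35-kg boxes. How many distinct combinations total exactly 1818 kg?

Need nonnegative integers with 36j + 35k = 1818.
gcd(36, 35) = 1, and 36·(1) + 35·(-1) = 1.
So (j₀, k₀) = (1818, -1818); general j = 1818 + 35t, k = -1818 - 36t.
j ≥ 0 ⇒ t ≥ -51; k ≥ 0 ⇒ t ≤ -51. That's 1 value of t.

1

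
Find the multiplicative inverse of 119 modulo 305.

gcd(305, 119) = 1.
By Bézout, 119*(-41) + 305*(16) = 1.
So 119*-41 ≡ 1 (mod 305), and -41 mod 305 = 264.

264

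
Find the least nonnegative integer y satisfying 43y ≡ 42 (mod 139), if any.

gcd(139, 43) = 1.
1 divides 42, so solutions exist.
By Bézout, 43*(-42) + 139*(13) = 1.
So 43*(-42) ≡ 1 (mod 139); multiply by 42: y ≡ -1764 (mod 139).
Smallest nonnegative: y = -1764 mod 139 = 43.

43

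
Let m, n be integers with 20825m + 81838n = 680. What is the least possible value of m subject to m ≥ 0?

gcd(81838, 20825) = 17.
17 divides 680, so solutions exist.
By Bézout, 20825*(-2295) + 81838*(584) = 17.
Scale by 680/17 = 40: (m₀, n₀) = (-91800, 23360).
General solution: m = -91800 + 4814t, n = 23360 - 1225t for integer t.
m ≥ 0: smallest is -91800 mod 4814 = 4480 (at t = 20), with n = -1140.

4480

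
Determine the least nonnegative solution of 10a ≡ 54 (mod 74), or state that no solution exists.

gcd(74, 10) = 2  (74 = 7·10 + 4, 10 = 2·4 + 2, 4 = 2·2).
2 divides 54, so solutions exist.
Back-substituting, 10·(15) + 74·(-2) = 2.
So 10·(15) ≡ 2 (mod 74); multiply by 27: a ≡ 405 (mod 37).
Smallest nonnegative: a = 405 mod 37 = 35.

35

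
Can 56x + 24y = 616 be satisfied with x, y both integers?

yes

gcd(56, 24):
  56 = 2×24 + 8
  24 = 3×8
so gcd(56, 24) = 8.
8 divides 616, so integer solutions exist.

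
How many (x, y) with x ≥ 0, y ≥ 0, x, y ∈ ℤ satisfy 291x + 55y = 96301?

6

gcd(291, 55):
  291 = 5*55 + 16
  55 = 3*16 + 7
  16 = 2*7 + 2
  7 = 3*2 + 1
  2 = 2*1
so gcd(291, 55) = 1.
Back-substitute for Bézout coefficients:
  1 = 7 - 3*2
  ... = 291*(-24) + 55*(127)
Scale by 96301: one solution is (-2311224, 12230227). Reduce x mod 55: (41, 1534).
General: x = 41 + 55t, y = 1534 - 291t.
x ≥ 0 ⇒ t ≥ 0; y ≥ 0 ⇒ t ≤ 5. So t ∈ [0, 5]: 6 solutions.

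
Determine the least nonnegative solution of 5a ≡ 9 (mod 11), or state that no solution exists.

4

gcd(11, 5) = 1.
1 divides 9, so solutions exist.
By Bézout, 5·(-2) + 11·(1) = 1.
So 5·(-2) ≡ 1 (mod 11); multiply by 9: a ≡ -18 (mod 11).
Smallest nonnegative: a = -18 mod 11 = 4.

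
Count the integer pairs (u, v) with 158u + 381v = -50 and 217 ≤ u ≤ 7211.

19

gcd(381, 158) = 1.
By Bézout, 158*(41) + 381*(-17) = 1.
Particular solution: (236, -98).
General solution: u = 236 + 381t, v = -98 - 158t for integer t.
217 ≤ 236 + 381t ≤ 7211 gives t ∈ [0, 18], which is 19 values.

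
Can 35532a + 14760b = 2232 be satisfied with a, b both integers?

gcd(35532, 14760) = 36  (35532 = 2·14760 + 6012, 14760 = 2·6012 + 2736, 6012 = 2·2736 + 540, 2736 = 5·540 + 36, 540 = 15·36).
36 divides 2232, so integer solutions exist.

yes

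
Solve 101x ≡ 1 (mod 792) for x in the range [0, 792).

gcd(792, 101) = 1.
By Bézout, 101*(149) + 792*(-19) = 1.
So 101*149 ≡ 1 (mod 792), and 149 mod 792 = 149.

149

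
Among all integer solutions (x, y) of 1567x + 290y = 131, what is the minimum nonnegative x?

gcd(1567, 290):
  1567 = 5·290 + 117
  290 = 2·117 + 56
  117 = 2·56 + 5
  56 = 11·5 + 1
  5 = 5·1
so gcd(1567, 290) = 1.
1 divides 131, so solutions exist.
Back-substitute for Bézout coefficients:
  1 = 56 - 11·5
  ... = 1567·(-57) + 290·(308)
Scale by 131/1 = 131: (x₀, y₀) = (-7467, 40348).
General solution: x = -7467 + 290t, y = 40348 - 1567t for integer t.
x ≥ 0: smallest is -7467 mod 290 = 73 (at t = 26), with y = -394.

73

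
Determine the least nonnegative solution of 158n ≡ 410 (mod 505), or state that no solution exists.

335

gcd(505, 158) = 1  (505 = 3·158 + 31, 158 = 5·31 + 3, 31 = 10·3 + 1, 3 = 3·1).
1 divides 410, so solutions exist.
Back-substituting, 158·(-163) + 505·(51) = 1.
So 158·(-163) ≡ 1 (mod 505); multiply by 410: n ≡ -66830 (mod 505).
Smallest nonnegative: n = -66830 mod 505 = 335.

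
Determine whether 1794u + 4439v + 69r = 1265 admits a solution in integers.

gcd(4439, 1794):
  4439 = 2×1794 + 851
  1794 = 2×851 + 92
  851 = 9×92 + 23
  92 = 4×23
so gcd(4439, 1794) = 23.
gcd(23, 69) = 23.
23 divides 1265, so integer solutions exist.

yes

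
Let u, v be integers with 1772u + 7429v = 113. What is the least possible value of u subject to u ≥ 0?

gcd(7429, 1772) = 1.
1 divides 113, so solutions exist.
By Bézout, 1772*(1220) + 7429*(-291) = 1.
Scale by 113/1 = 113: (u₀, v₀) = (137860, -32883).
General solution: u = 137860 + 7429t, v = -32883 - 1772t for integer t.
u ≥ 0: smallest is 137860 mod 7429 = 4138 (at t = -18), with v = -987.

4138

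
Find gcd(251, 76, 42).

1

gcd(251, 76):
  251 = 3·76 + 23
  76 = 3·23 + 7
  23 = 3·7 + 2
  7 = 3·2 + 1
  2 = 2·1
so gcd(251, 76) = 1.
gcd(1, 42) = 1.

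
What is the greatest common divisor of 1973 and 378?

1

gcd(1973, 378):
  1973 = 5*378 + 83
  378 = 4*83 + 46
  83 = 1*46 + 37
  46 = 1*37 + 9
  37 = 4*9 + 1
  9 = 9*1
so gcd(1973, 378) = 1.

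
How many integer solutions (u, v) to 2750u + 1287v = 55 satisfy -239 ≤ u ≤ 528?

6

gcd(2750, 1287) = 11  (2750 = 2*1287 + 176, 1287 = 7*176 + 55, 176 = 3*55 + 11, 55 = 5*11).
Back-substituting, 2750*(22) + 1287*(-47) = 11.
Scale by 5: particular solution (110, -235); reduce u mod 117: (110, -235).
General solution: u = 110 + 117t, v = -235 - 250t for integer t.
-239 ≤ 110 + 117t ≤ 528 gives t ∈ [-2, 3], which is 6 values.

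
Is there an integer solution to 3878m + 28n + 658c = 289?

no

gcd(3878, 28) = 14.
gcd(14, 658) = 14.
14 does not divide 289 (remainder 9), so no integer solutions.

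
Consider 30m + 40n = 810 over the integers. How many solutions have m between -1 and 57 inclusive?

gcd(40, 30) = 10.
By Bézout, 30·(-1) + 40·(1) = 10.
Particular solution: (3, 18).
General solution: m = 3 + 4t, n = 18 - 3t for integer t.
-1 ≤ 3 + 4t ≤ 57 gives t ∈ [-1, 13], which is 15 values.

15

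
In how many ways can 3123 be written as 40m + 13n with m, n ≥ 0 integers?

gcd(40, 13) = 1.
By Bézout, 40×(1) + 13×(-3) = 1.
One solution: (3, 231).
General: m = 3 + 13t, n = 231 - 40t.
m ≥ 0 ⇒ t ≥ 0; n ≥ 0 ⇒ t ≤ 5. So t ∈ [0, 5]: 6 solutions.

6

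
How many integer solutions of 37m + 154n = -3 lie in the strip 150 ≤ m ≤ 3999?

25

gcd(154, 37):
  154 = 4*37 + 6
  37 = 6*6 + 1
  6 = 6*1
so gcd(154, 37) = 1.
Back-substitute for Bézout coefficients:
  1 = 37 - 6*6
  ... = 37*(25) + 154*(-6)
Scale by -3: particular solution (-75, 18); reduce m mod 154: (79, -19).
General solution: m = 79 + 154t, n = -19 - 37t for integer t.
150 ≤ 79 + 154t ≤ 3999 gives t ∈ [1, 25], which is 25 values.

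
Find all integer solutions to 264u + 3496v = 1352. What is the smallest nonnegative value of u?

gcd(3496, 264):
  3496 = 13·264 + 64
  264 = 4·64 + 8
  64 = 8·8
so gcd(3496, 264) = 8.
8 divides 1352, so solutions exist.
Back-substitute for Bézout coefficients:
  8 = 264 - 4·64
  ... = 264·(53) + 3496·(-4)
Scale by 1352/8 = 169: (u₀, v₀) = (8957, -676).
General solution: u = 8957 + 437t, v = -676 - 33t for integer t.
u ≥ 0: smallest is 8957 mod 437 = 217 (at t = -20), with v = -16.

217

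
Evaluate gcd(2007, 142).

gcd(2007, 142) = 1  (2007 = 14×142 + 19, 142 = 7×19 + 9, 19 = 2×9 + 1, 9 = 9×1).

1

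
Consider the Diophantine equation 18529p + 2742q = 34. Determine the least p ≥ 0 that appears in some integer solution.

gcd(18529, 2742):
  18529 = 6×2742 + 2077
  2742 = 1×2077 + 665
  2077 = 3×665 + 82
  665 = 8×82 + 9
  82 = 9×9 + 1
  9 = 9×1
so gcd(18529, 2742) = 1.
1 divides 34, so solutions exist.
Back-substitute for Bézout coefficients:
  1 = 82 - 9×9
  ... = 18529×(301) + 2742×(-2034)
Scale by 34/1 = 34: (p₀, q₀) = (10234, -69156).
General solution: p = 10234 + 2742t, q = -69156 - 18529t for integer t.
p ≥ 0: smallest is 10234 mod 2742 = 2008 (at t = -3), with q = -13569.

2008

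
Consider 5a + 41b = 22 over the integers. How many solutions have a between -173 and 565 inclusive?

gcd(41, 5) = 1.
By Bézout, 5*(-8) + 41*(1) = 1.
Particular solution: (29, -3).
General solution: a = 29 + 41t, b = -3 - 5t for integer t.
-173 ≤ 29 + 41t ≤ 565 gives t ∈ [-4, 13], which is 18 values.

18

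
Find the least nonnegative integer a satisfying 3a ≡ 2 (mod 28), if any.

gcd(28, 3) = 1  (28 = 9×3 + 1, 3 = 3×1).
1 divides 2, so solutions exist.
Back-substituting, 3×(-9) + 28×(1) = 1.
So 3×(-9) ≡ 1 (mod 28); multiply by 2: a ≡ -18 (mod 28).
Smallest nonnegative: a = -18 mod 28 = 10.

10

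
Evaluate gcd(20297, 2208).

1

gcd(20297, 2208):
  20297 = 9*2208 + 425
  2208 = 5*425 + 83
  425 = 5*83 + 10
  83 = 8*10 + 3
  10 = 3*3 + 1
  3 = 3*1
so gcd(20297, 2208) = 1.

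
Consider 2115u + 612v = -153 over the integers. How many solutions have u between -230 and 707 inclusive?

gcd(2115, 612) = 9  (2115 = 3×612 + 279, 612 = 2×279 + 54, 279 = 5×54 + 9, 54 = 6×9).
Back-substituting, 2115×(11) + 612×(-38) = 9.
Scale by -17: particular solution (-187, 646); reduce u mod 68: (17, -59).
General solution: u = 17 + 68t, v = -59 - 235t for integer t.
-230 ≤ 17 + 68t ≤ 707 gives t ∈ [-3, 10], which is 14 values.

14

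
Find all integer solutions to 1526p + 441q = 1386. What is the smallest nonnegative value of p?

gcd(1526, 441):
  1526 = 3·441 + 203
  441 = 2·203 + 35
  203 = 5·35 + 28
  35 = 1·28 + 7
  28 = 4·7
so gcd(1526, 441) = 7.
7 divides 1386, so solutions exist.
Back-substitute for Bézout coefficients:
  7 = 35 - 1·28
  ... = 1526·(-13) + 441·(45)
Scale by 1386/7 = 198: (p₀, q₀) = (-2574, 8910).
General solution: p = -2574 + 63t, q = 8910 - 218t for integer t.
p ≥ 0: smallest is -2574 mod 63 = 9 (at t = 41), with q = -28.

9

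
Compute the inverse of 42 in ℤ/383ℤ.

gcd(383, 42) = 1.
By Bézout, 42*(-155) + 383*(17) = 1.
So 42*-155 ≡ 1 (mod 383), and -155 mod 383 = 228.

228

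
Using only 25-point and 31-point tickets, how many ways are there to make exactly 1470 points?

Need nonnegative integers with 25j + 31k = 1470.
gcd(25, 31) = 1, and 25·(5) + 31·(-4) = 1.
So (j₀, k₀) = (7350, -5880); general j = 7350 + 31t, k = -5880 - 25t.
j ≥ 0 ⇒ t ≥ -237; k ≥ 0 ⇒ t ≤ -236. That's 2 values of t.

2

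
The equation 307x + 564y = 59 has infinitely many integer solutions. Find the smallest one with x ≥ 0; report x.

gcd(564, 307):
  564 = 1*307 + 257
  307 = 1*257 + 50
  257 = 5*50 + 7
  50 = 7*7 + 1
  7 = 7*1
so gcd(564, 307) = 1.
1 divides 59, so solutions exist.
Back-substitute for Bézout coefficients:
  1 = 50 - 7*7
  ... = 307*(79) + 564*(-43)
Scale by 59/1 = 59: (x₀, y₀) = (4661, -2537).
General solution: x = 4661 + 564t, y = -2537 - 307t for integer t.
x ≥ 0: smallest is 4661 mod 564 = 149 (at t = -8), with y = -81.

149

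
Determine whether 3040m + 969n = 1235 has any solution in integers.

gcd(3040, 969) = 19.
19 divides 1235, so integer solutions exist.

yes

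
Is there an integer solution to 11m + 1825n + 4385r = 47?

yes

gcd(1825, 11) = 1  (1825 = 165*11 + 10, 11 = 1*10 + 1, 10 = 10*1).
gcd(1, 4385) = 1.
1 divides 47, so integer solutions exist.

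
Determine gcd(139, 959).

1

gcd(959, 139) = 1  (959 = 6·139 + 125, 139 = 1·125 + 14, 125 = 8·14 + 13, 14 = 1·13 + 1, 13 = 13·1).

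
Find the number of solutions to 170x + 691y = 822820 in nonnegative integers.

gcd(691, 170):
  691 = 4*170 + 11
  170 = 15*11 + 5
  11 = 2*5 + 1
  5 = 5*1
so gcd(691, 170) = 1.
Back-substitute for Bézout coefficients:
  1 = 11 - 2*5
  ... = 170*(-126) + 691*(31)
Scale by 822820: one solution is (-103675320, 25507420). Reduce x mod 691: (247, 1130).
General: x = 247 + 691t, y = 1130 - 170t.
x ≥ 0 ⇒ t ≥ 0; y ≥ 0 ⇒ t ≤ 6. So t ∈ [0, 6]: 7 solutions.

7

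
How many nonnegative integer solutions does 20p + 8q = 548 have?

gcd(20, 8):
  20 = 2×8 + 4
  8 = 2×4
so gcd(20, 8) = 4.
Back-substitute for Bézout coefficients:
  4 = 20 - 2×8
  ... = 20×(1) + 8×(-2)
Scale by 137: one solution is (137, -274). Reduce p mod 2: (1, 66).
General: p = 1 + 2t, q = 66 - 5t.
p ≥ 0 ⇒ t ≥ 0; q ≥ 0 ⇒ t ≤ 13. So t ∈ [0, 13]: 14 solutions.

14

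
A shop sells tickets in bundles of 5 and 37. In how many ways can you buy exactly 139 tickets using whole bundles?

1

Need nonnegative integers with 5j + 37k = 139.
gcd(5, 37) = 1, and 5·(15) + 37·(-2) = 1.
So (j₀, k₀) = (2085, -278); general j = 2085 + 37t, k = -278 - 5t.
j ≥ 0 ⇒ t ≥ -56; k ≥ 0 ⇒ t ≤ -56. That's 1 value of t.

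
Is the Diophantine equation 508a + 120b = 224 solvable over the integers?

yes

gcd(508, 120) = 4  (508 = 4*120 + 28, 120 = 4*28 + 8, 28 = 3*8 + 4, 8 = 2*4).
4 divides 224, so integer solutions exist.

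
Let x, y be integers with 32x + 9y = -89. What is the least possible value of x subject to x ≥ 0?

2

gcd(32, 9):
  32 = 3·9 + 5
  9 = 1·5 + 4
  5 = 1·4 + 1
  4 = 4·1
so gcd(32, 9) = 1.
1 divides -89, so solutions exist.
Back-substitute for Bézout coefficients:
  1 = 5 - 1·4
  ... = 32·(2) + 9·(-7)
Scale by -89/1 = -89: (x₀, y₀) = (-178, 623).
General solution: x = -178 + 9t, y = 623 - 32t for integer t.
x ≥ 0: smallest is -178 mod 9 = 2 (at t = 20), with y = -17.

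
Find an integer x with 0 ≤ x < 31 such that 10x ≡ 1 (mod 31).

gcd(31, 10) = 1.
By Bézout, 10×(-3) + 31×(1) = 1.
So 10×-3 ≡ 1 (mod 31), and -3 mod 31 = 28.

28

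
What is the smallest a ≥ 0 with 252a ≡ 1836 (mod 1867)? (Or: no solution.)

gcd(1867, 252) = 1  (1867 = 7×252 + 103, 252 = 2×103 + 46, 103 = 2×46 + 11, 46 = 4×11 + 2, 11 = 5×2 + 1, 2 = 2×1).
1 divides 1836, so solutions exist.
Back-substituting, 252×(-852) + 1867×(115) = 1.
So 252×(-852) ≡ 1 (mod 1867); multiply by 1836: a ≡ -1564272 (mod 1867).
Smallest nonnegative: a = -1564272 mod 1867 = 274.

274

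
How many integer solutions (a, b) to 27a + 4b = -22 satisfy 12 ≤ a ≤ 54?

11

gcd(27, 4) = 1  (27 = 6·4 + 3, 4 = 1·3 + 1, 3 = 3·1).
Back-substituting, 27·(-1) + 4·(7) = 1.
Scale by -22: particular solution (22, -154); reduce a mod 4: (2, -19).
General solution: a = 2 + 4t, b = -19 - 27t for integer t.
12 ≤ 2 + 4t ≤ 54 gives t ∈ [3, 13], which is 11 values.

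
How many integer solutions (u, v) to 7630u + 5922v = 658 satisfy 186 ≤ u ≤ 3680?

8

gcd(7630, 5922) = 14  (7630 = 1*5922 + 1708, 5922 = 3*1708 + 798, 1708 = 2*798 + 112, 798 = 7*112 + 14, 112 = 8*14).
Back-substituting, 7630*(-52) + 5922*(67) = 14.
Scale by 47: particular solution (-2444, 3149); reduce u mod 423: (94, -121).
General solution: u = 94 + 423t, v = -121 - 545t for integer t.
186 ≤ 94 + 423t ≤ 3680 gives t ∈ [1, 8], which is 8 values.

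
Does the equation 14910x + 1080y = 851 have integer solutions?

gcd(14910, 1080) = 30.
30 does not divide 851 (remainder 11), so no integer solutions.

no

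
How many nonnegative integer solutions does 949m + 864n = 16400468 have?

20

gcd(949, 864) = 1.
By Bézout, 949*(61) + 864*(-67) = 1.
One solution: (356, 18591).
General: m = 356 + 864t, n = 18591 - 949t.
m ≥ 0 ⇒ t ≥ 0; n ≥ 0 ⇒ t ≤ 19. So t ∈ [0, 19]: 20 solutions.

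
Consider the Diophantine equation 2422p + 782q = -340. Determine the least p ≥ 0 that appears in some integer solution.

gcd(2422, 782):
  2422 = 3×782 + 76
  782 = 10×76 + 22
  76 = 3×22 + 10
  22 = 2×10 + 2
  10 = 5×2
so gcd(2422, 782) = 2.
2 divides -340, so solutions exist.
Back-substitute for Bézout coefficients:
  2 = 22 - 2×10
  ... = 2422×(-72) + 782×(223)
Scale by -340/2 = -170: (p₀, q₀) = (12240, -37910).
General solution: p = 12240 + 391t, q = -37910 - 1211t for integer t.
p ≥ 0: smallest is 12240 mod 391 = 119 (at t = -31), with q = -369.

119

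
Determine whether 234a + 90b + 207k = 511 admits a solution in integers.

no

gcd(234, 90) = 18.
gcd(18, 207) = 9.
9 does not divide 511 (remainder 7), so no integer solutions.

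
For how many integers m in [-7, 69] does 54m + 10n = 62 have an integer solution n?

gcd(54, 10):
  54 = 5·10 + 4
  10 = 2·4 + 2
  4 = 2·2
so gcd(54, 10) = 2.
Back-substitute for Bézout coefficients:
  2 = 10 - 2·4
  ... = 54·(-2) + 10·(11)
Scale by 31: particular solution (-62, 341); reduce m mod 5: (3, -10).
General solution: m = 3 + 5t, n = -10 - 27t for integer t.
-7 ≤ 3 + 5t ≤ 69 gives t ∈ [-2, 13], which is 16 values.

16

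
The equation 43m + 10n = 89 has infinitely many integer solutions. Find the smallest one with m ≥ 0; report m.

3

gcd(43, 10) = 1.
1 divides 89, so solutions exist.
By Bézout, 43×(-3) + 10×(13) = 1.
Scale by 89/1 = 89: (m₀, n₀) = (-267, 1157).
General solution: m = -267 + 10t, n = 1157 - 43t for integer t.
m ≥ 0: smallest is -267 mod 10 = 3 (at t = 27), with n = -4.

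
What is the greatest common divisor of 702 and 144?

gcd(702, 144):
  702 = 4*144 + 126
  144 = 1*126 + 18
  126 = 7*18
so gcd(702, 144) = 18.

18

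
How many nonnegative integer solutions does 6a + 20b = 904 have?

15

gcd(20, 6):
  20 = 3×6 + 2
  6 = 3×2
so gcd(20, 6) = 2.
Back-substitute for Bézout coefficients:
  2 = 20 - 3×6
  ... = 6×(-3) + 20×(1)
Scale by 452: one solution is (-1356, 452). Reduce a mod 10: (4, 44).
General: a = 4 + 10t, b = 44 - 3t.
a ≥ 0 ⇒ t ≥ 0; b ≥ 0 ⇒ t ≤ 14. So t ∈ [0, 14]: 15 solutions.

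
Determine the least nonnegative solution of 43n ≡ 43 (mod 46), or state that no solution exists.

1

gcd(46, 43) = 1.
1 divides 43, so solutions exist.
By Bézout, 43×(15) + 46×(-14) = 1.
So 43×(15) ≡ 1 (mod 46); multiply by 43: n ≡ 645 (mod 46).
Smallest nonnegative: n = 645 mod 46 = 1.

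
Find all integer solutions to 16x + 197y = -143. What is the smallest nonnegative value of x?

gcd(197, 16):
  197 = 12·16 + 5
  16 = 3·5 + 1
  5 = 5·1
so gcd(197, 16) = 1.
1 divides -143, so solutions exist.
Back-substitute for Bézout coefficients:
  1 = 16 - 3·5
  ... = 16·(37) + 197·(-3)
Scale by -143/1 = -143: (x₀, y₀) = (-5291, 429).
General solution: x = -5291 + 197t, y = 429 - 16t for integer t.
x ≥ 0: smallest is -5291 mod 197 = 28 (at t = 27), with y = -3.

28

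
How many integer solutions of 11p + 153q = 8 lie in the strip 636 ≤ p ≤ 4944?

28

gcd(153, 11) = 1.
By Bézout, 11×(14) + 153×(-1) = 1.
Particular solution: (112, -8).
General solution: p = 112 + 153t, q = -8 - 11t for integer t.
636 ≤ 112 + 153t ≤ 4944 gives t ∈ [4, 31], which is 28 values.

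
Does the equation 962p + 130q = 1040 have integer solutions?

yes

gcd(962, 130) = 26  (962 = 7×130 + 52, 130 = 2×52 + 26, 52 = 2×26).
26 divides 1040, so integer solutions exist.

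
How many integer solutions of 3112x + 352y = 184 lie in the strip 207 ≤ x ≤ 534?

8

gcd(3112, 352) = 8.
By Bézout, 3112×(-19) + 352×(168) = 8.
Particular solution: (3, -26).
General solution: x = 3 + 44t, y = -26 - 389t for integer t.
207 ≤ 3 + 44t ≤ 534 gives t ∈ [5, 12], which is 8 values.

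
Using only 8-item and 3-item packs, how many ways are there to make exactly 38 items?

Need nonnegative integers with 8j + 3k = 38.
gcd(8, 3) = 1, and 8·(-1) + 3·(3) = 1.
So (j₀, k₀) = (-38, 114); general j = -38 + 3t, k = 114 - 8t.
j ≥ 0 ⇒ t ≥ 13; k ≥ 0 ⇒ t ≤ 14. That's 2 values of t.

2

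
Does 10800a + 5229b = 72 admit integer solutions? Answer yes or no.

gcd(10800, 5229):
  10800 = 2·5229 + 342
  5229 = 15·342 + 99
  342 = 3·99 + 45
  99 = 2·45 + 9
  45 = 5·9
so gcd(10800, 5229) = 9.
9 divides 72, so integer solutions exist.

yes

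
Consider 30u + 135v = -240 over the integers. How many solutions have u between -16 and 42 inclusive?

6

gcd(135, 30) = 15.
By Bézout, 30*(-4) + 135*(1) = 15.
Particular solution: (1, -2).
General solution: u = 1 + 9t, v = -2 - 2t for integer t.
-16 ≤ 1 + 9t ≤ 42 gives t ∈ [-1, 4], which is 6 values.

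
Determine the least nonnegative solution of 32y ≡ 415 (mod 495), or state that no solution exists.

245

gcd(495, 32) = 1.
1 divides 415, so solutions exist.
By Bézout, 32*(-232) + 495*(15) = 1.
So 32*(-232) ≡ 1 (mod 495); multiply by 415: y ≡ -96280 (mod 495).
Smallest nonnegative: y = -96280 mod 495 = 245.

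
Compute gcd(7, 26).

1

gcd(26, 7) = 1  (26 = 3×7 + 5, 7 = 1×5 + 2, 5 = 2×2 + 1, 2 = 2×1).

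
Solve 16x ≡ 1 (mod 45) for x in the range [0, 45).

31

gcd(45, 16) = 1  (45 = 2·16 + 13, 16 = 1·13 + 3, 13 = 4·3 + 1, 3 = 3·1).
Back-substituting, 16·(-14) + 45·(5) = 1.
So 16·-14 ≡ 1 (mod 45), and -14 mod 45 = 31.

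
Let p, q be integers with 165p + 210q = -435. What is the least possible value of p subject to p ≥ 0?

gcd(210, 165) = 15  (210 = 1*165 + 45, 165 = 3*45 + 30, 45 = 1*30 + 15, 30 = 2*15).
15 divides -435, so solutions exist.
Back-substituting, 165*(-5) + 210*(4) = 15.
Scale by -435/15 = -29: (p₀, q₀) = (145, -116).
General solution: p = 145 + 14t, q = -116 - 11t for integer t.
p ≥ 0: smallest is 145 mod 14 = 5 (at t = -10), with q = -6.

5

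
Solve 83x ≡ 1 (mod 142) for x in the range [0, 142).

77

gcd(142, 83) = 1.
By Bézout, 83×(-65) + 142×(38) = 1.
So 83×-65 ≡ 1 (mod 142), and -65 mod 142 = 77.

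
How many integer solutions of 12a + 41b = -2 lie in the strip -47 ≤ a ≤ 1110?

28

gcd(41, 12) = 1  (41 = 3×12 + 5, 12 = 2×5 + 2, 5 = 2×2 + 1, 2 = 2×1).
Back-substituting, 12×(-17) + 41×(5) = 1.
Scale by -2: particular solution (34, -10); reduce a mod 41: (34, -10).
General solution: a = 34 + 41t, b = -10 - 12t for integer t.
-47 ≤ 34 + 41t ≤ 1110 gives t ∈ [-1, 26], which is 28 values.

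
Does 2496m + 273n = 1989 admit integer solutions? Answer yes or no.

yes

gcd(2496, 273) = 39  (2496 = 9*273 + 39, 273 = 7*39).
39 divides 1989, so integer solutions exist.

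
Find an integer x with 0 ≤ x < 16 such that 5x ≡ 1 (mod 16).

gcd(16, 5) = 1.
By Bézout, 5*(-3) + 16*(1) = 1.
So 5*-3 ≡ 1 (mod 16), and -3 mod 16 = 13.

13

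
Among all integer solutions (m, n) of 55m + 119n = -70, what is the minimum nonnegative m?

42

gcd(119, 55) = 1.
1 divides -70, so solutions exist.
By Bézout, 55*(13) + 119*(-6) = 1.
Scale by -70/1 = -70: (m₀, n₀) = (-910, 420).
General solution: m = -910 + 119t, n = 420 - 55t for integer t.
m ≥ 0: smallest is -910 mod 119 = 42 (at t = 8), with n = -20.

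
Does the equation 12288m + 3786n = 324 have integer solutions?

gcd(12288, 3786) = 6.
6 divides 324, so integer solutions exist.

yes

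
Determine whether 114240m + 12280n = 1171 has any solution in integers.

gcd(114240, 12280) = 40  (114240 = 9·12280 + 3720, 12280 = 3·3720 + 1120, 3720 = 3·1120 + 360, 1120 = 3·360 + 40, 360 = 9·40).
40 does not divide 1171 (remainder 11), so no integer solutions.

no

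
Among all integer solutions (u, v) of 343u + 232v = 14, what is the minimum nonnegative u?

gcd(343, 232):
  343 = 1×232 + 111
  232 = 2×111 + 10
  111 = 11×10 + 1
  10 = 10×1
so gcd(343, 232) = 1.
1 divides 14, so solutions exist.
Back-substitute for Bézout coefficients:
  1 = 111 - 11×10
  ... = 343×(23) + 232×(-34)
Scale by 14/1 = 14: (u₀, v₀) = (322, -476).
General solution: u = 322 + 232t, v = -476 - 343t for integer t.
u ≥ 0: smallest is 322 mod 232 = 90 (at t = -1), with v = -133.

90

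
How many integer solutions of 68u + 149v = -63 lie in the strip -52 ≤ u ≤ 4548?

gcd(149, 68) = 1.
By Bézout, 68*(-46) + 149*(21) = 1.
Particular solution: (67, -31).
General solution: u = 67 + 149t, v = -31 - 68t for integer t.
-52 ≤ 67 + 149t ≤ 4548 gives t ∈ [0, 30], which is 31 values.

31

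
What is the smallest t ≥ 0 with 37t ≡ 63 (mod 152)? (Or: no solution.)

gcd(152, 37):
  152 = 4·37 + 4
  37 = 9·4 + 1
  4 = 4·1
so gcd(152, 37) = 1.
1 divides 63, so solutions exist.
Back-substitute for Bézout coefficients:
  1 = 37 - 9·4
  ... = 37·(37) + 152·(-9)
So 37·(37) ≡ 1 (mod 152); multiply by 63: t ≡ 2331 (mod 152).
Smallest nonnegative: t = 2331 mod 152 = 51.

51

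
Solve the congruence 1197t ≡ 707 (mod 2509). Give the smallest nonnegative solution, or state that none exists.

1864

gcd(2509, 1197) = 1.
1 divides 707, so solutions exist.
By Bézout, 1197*(-480) + 2509*(229) = 1.
So 1197*(-480) ≡ 1 (mod 2509); multiply by 707: t ≡ -339360 (mod 2509).
Smallest nonnegative: t = -339360 mod 2509 = 1864.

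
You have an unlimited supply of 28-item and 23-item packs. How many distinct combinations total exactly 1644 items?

2

Need nonnegative integers with 28j + 23k = 1644.
gcd(28, 23) = 1, and 28·(-9) + 23·(11) = 1.
So (j₀, k₀) = (-14796, 18084); general j = -14796 + 23t, k = 18084 - 28t.
j ≥ 0 ⇒ t ≥ 644; k ≥ 0 ⇒ t ≤ 645. That's 2 values of t.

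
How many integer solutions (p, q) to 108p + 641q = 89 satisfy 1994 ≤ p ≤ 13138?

gcd(641, 108) = 1.
By Bézout, 108×(184) + 641×(-31) = 1.
Particular solution: (351, -59).
General solution: p = 351 + 641t, q = -59 - 108t for integer t.
1994 ≤ 351 + 641t ≤ 13138 gives t ∈ [3, 19], which is 17 values.

17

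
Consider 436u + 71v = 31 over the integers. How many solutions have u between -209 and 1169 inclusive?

19

gcd(436, 71) = 1  (436 = 6·71 + 10, 71 = 7·10 + 1, 10 = 10·1).
Back-substituting, 436·(-7) + 71·(43) = 1.
Scale by 31: particular solution (-217, 1333); reduce u mod 71: (67, -411).
General solution: u = 67 + 71t, v = -411 - 436t for integer t.
-209 ≤ 67 + 71t ≤ 1169 gives t ∈ [-3, 15], which is 19 values.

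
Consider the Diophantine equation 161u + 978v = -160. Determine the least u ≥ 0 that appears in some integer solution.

gcd(978, 161):
  978 = 6·161 + 12
  161 = 13·12 + 5
  12 = 2·5 + 2
  5 = 2·2 + 1
  2 = 2·1
so gcd(978, 161) = 1.
1 divides -160, so solutions exist.
Back-substitute for Bézout coefficients:
  1 = 5 - 2·2
  ... = 161·(407) + 978·(-67)
Scale by -160/1 = -160: (u₀, v₀) = (-65120, 10720).
General solution: u = -65120 + 978t, v = 10720 - 161t for integer t.
u ≥ 0: smallest is -65120 mod 978 = 406 (at t = 67), with v = -67.

406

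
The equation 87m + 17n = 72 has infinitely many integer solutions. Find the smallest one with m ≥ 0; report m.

2

gcd(87, 17):
  87 = 5×17 + 2
  17 = 8×2 + 1
  2 = 2×1
so gcd(87, 17) = 1.
1 divides 72, so solutions exist.
Back-substitute for Bézout coefficients:
  1 = 17 - 8×2
  ... = 87×(-8) + 17×(41)
Scale by 72/1 = 72: (m₀, n₀) = (-576, 2952).
General solution: m = -576 + 17t, n = 2952 - 87t for integer t.
m ≥ 0: smallest is -576 mod 17 = 2 (at t = 34), with n = -6.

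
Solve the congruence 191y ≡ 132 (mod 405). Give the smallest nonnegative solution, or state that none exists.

gcd(405, 191):
  405 = 2*191 + 23
  191 = 8*23 + 7
  23 = 3*7 + 2
  7 = 3*2 + 1
  2 = 2*1
so gcd(405, 191) = 1.
1 divides 132, so solutions exist.
Back-substitute for Bézout coefficients:
  1 = 7 - 3*2
  ... = 191*(176) + 405*(-83)
So 191*(176) ≡ 1 (mod 405); multiply by 132: y ≡ 23232 (mod 405).
Smallest nonnegative: y = 23232 mod 405 = 147.

147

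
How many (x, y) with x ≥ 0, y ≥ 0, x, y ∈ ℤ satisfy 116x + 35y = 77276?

gcd(116, 35) = 1.
By Bézout, 116*(16) + 35*(-53) = 1.
One solution: (6, 2188).
General: x = 6 + 35t, y = 2188 - 116t.
x ≥ 0 ⇒ t ≥ 0; y ≥ 0 ⇒ t ≤ 18. So t ∈ [0, 18]: 19 solutions.

19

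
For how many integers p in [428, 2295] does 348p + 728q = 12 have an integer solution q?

gcd(728, 348):
  728 = 2*348 + 32
  348 = 10*32 + 28
  32 = 1*28 + 4
  28 = 7*4
so gcd(728, 348) = 4.
Back-substitute for Bézout coefficients:
  4 = 32 - 1*28
  ... = 348*(-23) + 728*(11)
Scale by 3: particular solution (-69, 33); reduce p mod 182: (113, -54).
General solution: p = 113 + 182t, q = -54 - 87t for integer t.
428 ≤ 113 + 182t ≤ 2295 gives t ∈ [2, 11], which is 10 values.

10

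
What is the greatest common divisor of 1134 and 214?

gcd(1134, 214):
  1134 = 5*214 + 64
  214 = 3*64 + 22
  64 = 2*22 + 20
  22 = 1*20 + 2
  20 = 10*2
so gcd(1134, 214) = 2.

2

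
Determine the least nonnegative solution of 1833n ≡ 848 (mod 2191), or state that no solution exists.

475

gcd(2191, 1833) = 1.
1 divides 848, so solutions exist.
By Bézout, 1833·(153) + 2191·(-128) = 1.
So 1833·(153) ≡ 1 (mod 2191); multiply by 848: n ≡ 129744 (mod 2191).
Smallest nonnegative: n = 129744 mod 2191 = 475.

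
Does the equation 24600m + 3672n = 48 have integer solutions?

yes

gcd(24600, 3672) = 24  (24600 = 6×3672 + 2568, 3672 = 1×2568 + 1104, 2568 = 2×1104 + 360, 1104 = 3×360 + 24, 360 = 15×24).
24 divides 48, so integer solutions exist.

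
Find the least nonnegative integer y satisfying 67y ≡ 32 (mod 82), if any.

gcd(82, 67):
  82 = 1×67 + 15
  67 = 4×15 + 7
  15 = 2×7 + 1
  7 = 7×1
so gcd(82, 67) = 1.
1 divides 32, so solutions exist.
Back-substitute for Bézout coefficients:
  1 = 15 - 2×7
  ... = 67×(-11) + 82×(9)
So 67×(-11) ≡ 1 (mod 82); multiply by 32: y ≡ -352 (mod 82).
Smallest nonnegative: y = -352 mod 82 = 58.

58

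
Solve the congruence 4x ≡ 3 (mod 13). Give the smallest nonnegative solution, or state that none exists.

4

gcd(13, 4) = 1.
1 divides 3, so solutions exist.
By Bézout, 4*(-3) + 13*(1) = 1.
So 4*(-3) ≡ 1 (mod 13); multiply by 3: x ≡ -9 (mod 13).
Smallest nonnegative: x = -9 mod 13 = 4.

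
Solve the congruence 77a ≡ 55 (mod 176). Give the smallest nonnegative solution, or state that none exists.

3

gcd(176, 77) = 11  (176 = 2×77 + 22, 77 = 3×22 + 11, 22 = 2×11).
11 divides 55, so solutions exist.
Back-substituting, 77×(7) + 176×(-3) = 11.
So 77×(7) ≡ 11 (mod 176); multiply by 5: a ≡ 35 (mod 16).
Smallest nonnegative: a = 35 mod 16 = 3.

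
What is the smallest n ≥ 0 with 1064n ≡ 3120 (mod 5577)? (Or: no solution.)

5538

gcd(5577, 1064) = 1  (5577 = 5×1064 + 257, 1064 = 4×257 + 36, 257 = 7×36 + 5, 36 = 7×5 + 1, 5 = 5×1).
1 divides 3120, so solutions exist.
Back-substituting, 1064×(1085) + 5577×(-207) = 1.
So 1064×(1085) ≡ 1 (mod 5577); multiply by 3120: n ≡ 3385200 (mod 5577).
Smallest nonnegative: n = 3385200 mod 5577 = 5538.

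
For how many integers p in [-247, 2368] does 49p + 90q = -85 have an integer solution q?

gcd(90, 49) = 1.
By Bézout, 49·(-11) + 90·(6) = 1.
Particular solution: (35, -20).
General solution: p = 35 + 90t, q = -20 - 49t for integer t.
-247 ≤ 35 + 90t ≤ 2368 gives t ∈ [-3, 25], which is 29 values.

29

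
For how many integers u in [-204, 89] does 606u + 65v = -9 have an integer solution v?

4

gcd(606, 65) = 1.
By Bézout, 606·(31) + 65·(-289) = 1.
Particular solution: (46, -429).
General solution: u = 46 + 65t, v = -429 - 606t for integer t.
-204 ≤ 46 + 65t ≤ 89 gives t ∈ [-3, 0], which is 4 values.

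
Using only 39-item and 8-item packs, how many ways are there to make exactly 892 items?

Need nonnegative integers with 39j + 8k = 892.
gcd(39, 8) = 1, and 39·(-1) + 8·(5) = 1.
So (j₀, k₀) = (-892, 4460); general j = -892 + 8t, k = 4460 - 39t.
j ≥ 0 ⇒ t ≥ 112; k ≥ 0 ⇒ t ≤ 114. That's 3 values of t.

3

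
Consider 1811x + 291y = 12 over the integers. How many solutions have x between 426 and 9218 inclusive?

gcd(1811, 291) = 1  (1811 = 6*291 + 65, 291 = 4*65 + 31, 65 = 2*31 + 3, 31 = 10*3 + 1, 3 = 3*1).
Back-substituting, 1811*(-94) + 291*(585) = 1.
Scale by 12: particular solution (-1128, 7020); reduce x mod 291: (36, -224).
General solution: x = 36 + 291t, y = -224 - 1811t for integer t.
426 ≤ 36 + 291t ≤ 9218 gives t ∈ [2, 31], which is 30 values.

30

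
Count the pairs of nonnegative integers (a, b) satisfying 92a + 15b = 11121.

8

gcd(92, 15) = 1  (92 = 6·15 + 2, 15 = 7·2 + 1, 2 = 2·1).
Back-substituting, 92·(-7) + 15·(43) = 1.
Scale by 11121: one solution is (-77847, 478203). Reduce a mod 15: (3, 723).
General: a = 3 + 15t, b = 723 - 92t.
a ≥ 0 ⇒ t ≥ 0; b ≥ 0 ⇒ t ≤ 7. So t ∈ [0, 7]: 8 solutions.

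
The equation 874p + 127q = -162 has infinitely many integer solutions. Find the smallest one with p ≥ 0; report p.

gcd(874, 127):
  874 = 6·127 + 112
  127 = 1·112 + 15
  112 = 7·15 + 7
  15 = 2·7 + 1
  7 = 7·1
so gcd(874, 127) = 1.
1 divides -162, so solutions exist.
Back-substitute for Bézout coefficients:
  1 = 15 - 2·7
  ... = 874·(-17) + 127·(117)
Scale by -162/1 = -162: (p₀, q₀) = (2754, -18954).
General solution: p = 2754 + 127t, q = -18954 - 874t for integer t.
p ≥ 0: smallest is 2754 mod 127 = 87 (at t = -21), with q = -600.

87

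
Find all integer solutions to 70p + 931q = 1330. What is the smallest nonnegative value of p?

19

gcd(931, 70) = 7  (931 = 13·70 + 21, 70 = 3·21 + 7, 21 = 3·7).
7 divides 1330, so solutions exist.
Back-substituting, 70·(40) + 931·(-3) = 7.
Scale by 1330/7 = 190: (p₀, q₀) = (7600, -570).
General solution: p = 7600 + 133t, q = -570 - 10t for integer t.
p ≥ 0: smallest is 7600 mod 133 = 19 (at t = -57), with q = 0.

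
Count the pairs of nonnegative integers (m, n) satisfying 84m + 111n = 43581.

14

gcd(111, 84) = 3  (111 = 1×84 + 27, 84 = 3×27 + 3, 27 = 9×3).
Back-substituting, 84×(4) + 111×(-3) = 3.
Scale by 14527: one solution is (58108, -43581). Reduce m mod 37: (18, 379).
General: m = 18 + 37t, n = 379 - 28t.
m ≥ 0 ⇒ t ≥ 0; n ≥ 0 ⇒ t ≤ 13. So t ∈ [0, 13]: 14 solutions.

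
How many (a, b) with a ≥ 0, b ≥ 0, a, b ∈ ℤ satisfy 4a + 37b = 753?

gcd(37, 4):
  37 = 9·4 + 1
  4 = 4·1
so gcd(37, 4) = 1.
Back-substitute for Bézout coefficients:
  1 = 37 - 9·4
  ... = 4·(-9) + 37·(1)
Scale by 753: one solution is (-6777, 753). Reduce a mod 37: (31, 17).
General: a = 31 + 37t, b = 17 - 4t.
a ≥ 0 ⇒ t ≥ 0; b ≥ 0 ⇒ t ≤ 4. So t ∈ [0, 4]: 5 solutions.

5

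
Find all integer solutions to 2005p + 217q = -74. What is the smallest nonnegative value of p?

gcd(2005, 217) = 1.
1 divides -74, so solutions exist.
By Bézout, 2005*(96) + 217*(-887) = 1.
Scale by -74/1 = -74: (p₀, q₀) = (-7104, 65638).
General solution: p = -7104 + 217t, q = 65638 - 2005t for integer t.
p ≥ 0: smallest is -7104 mod 217 = 57 (at t = 33), with q = -527.

57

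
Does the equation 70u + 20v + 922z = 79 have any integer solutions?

gcd(70, 20):
  70 = 3·20 + 10
  20 = 2·10
so gcd(70, 20) = 10.
gcd(10, 922) = 2.
2 does not divide 79 (remainder 1), so no integer solutions.

no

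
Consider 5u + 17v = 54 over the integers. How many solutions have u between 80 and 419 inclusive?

gcd(17, 5) = 1  (17 = 3*5 + 2, 5 = 2*2 + 1, 2 = 2*1).
Back-substituting, 5*(7) + 17*(-2) = 1.
Scale by 54: particular solution (378, -108); reduce u mod 17: (4, 2).
General solution: u = 4 + 17t, v = 2 - 5t for integer t.
80 ≤ 4 + 17t ≤ 419 gives t ∈ [5, 24], which is 20 values.

20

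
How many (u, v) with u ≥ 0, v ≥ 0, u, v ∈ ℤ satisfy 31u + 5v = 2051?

14

gcd(31, 5) = 1.
By Bézout, 31·(1) + 5·(-6) = 1.
One solution: (1, 404).
General: u = 1 + 5t, v = 404 - 31t.
u ≥ 0 ⇒ t ≥ 0; v ≥ 0 ⇒ t ≤ 13. So t ∈ [0, 13]: 14 solutions.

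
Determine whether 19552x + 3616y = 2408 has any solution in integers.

gcd(19552, 3616) = 32  (19552 = 5×3616 + 1472, 3616 = 2×1472 + 672, 1472 = 2×672 + 128, 672 = 5×128 + 32, 128 = 4×32).
32 does not divide 2408 (remainder 8), so no integer solutions.

no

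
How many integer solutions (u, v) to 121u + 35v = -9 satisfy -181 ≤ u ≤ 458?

18

gcd(121, 35) = 1.
By Bézout, 121×(11) + 35×(-38) = 1.
Particular solution: (6, -21).
General solution: u = 6 + 35t, v = -21 - 121t for integer t.
-181 ≤ 6 + 35t ≤ 458 gives t ∈ [-5, 12], which is 18 values.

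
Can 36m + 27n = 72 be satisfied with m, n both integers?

yes

gcd(36, 27):
  36 = 1*27 + 9
  27 = 3*9
so gcd(36, 27) = 9.
9 divides 72, so integer solutions exist.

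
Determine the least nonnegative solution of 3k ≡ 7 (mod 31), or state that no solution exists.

23

gcd(31, 3):
  31 = 10*3 + 1
  3 = 3*1
so gcd(31, 3) = 1.
1 divides 7, so solutions exist.
Back-substitute for Bézout coefficients:
  1 = 31 - 10*3
  ... = 3*(-10) + 31*(1)
So 3*(-10) ≡ 1 (mod 31); multiply by 7: k ≡ -70 (mod 31).
Smallest nonnegative: k = -70 mod 31 = 23.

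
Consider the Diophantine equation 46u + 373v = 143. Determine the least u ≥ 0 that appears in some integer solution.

gcd(373, 46) = 1  (373 = 8·46 + 5, 46 = 9·5 + 1, 5 = 5·1).
1 divides 143, so solutions exist.
Back-substituting, 46·(73) + 373·(-9) = 1.
Scale by 143/1 = 143: (u₀, v₀) = (10439, -1287).
General solution: u = 10439 + 373t, v = -1287 - 46t for integer t.
u ≥ 0: smallest is 10439 mod 373 = 368 (at t = -27), with v = -45.

368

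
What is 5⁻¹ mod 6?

5

gcd(6, 5) = 1.
By Bézout, 5×(-1) + 6×(1) = 1.
So 5×-1 ≡ 1 (mod 6), and -1 mod 6 = 5.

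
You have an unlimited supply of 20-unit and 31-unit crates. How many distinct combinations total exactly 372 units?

1

Need nonnegative integers with 20j + 31k = 372.
gcd(20, 31) = 1, and 20·(14) + 31·(-9) = 1.
So (j₀, k₀) = (5208, -3348); general j = 5208 + 31t, k = -3348 - 20t.
j ≥ 0 ⇒ t ≥ -168; k ≥ 0 ⇒ t ≤ -168. That's 1 value of t.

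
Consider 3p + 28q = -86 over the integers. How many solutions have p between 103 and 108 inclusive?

0

gcd(28, 3) = 1.
By Bézout, 3×(-9) + 28×(1) = 1.
Particular solution: (18, -5).
General solution: p = 18 + 28t, q = -5 - 3t for integer t.
103 ≤ 18 + 28t ≤ 108 gives t ∈ [4, 3], which is 0 values.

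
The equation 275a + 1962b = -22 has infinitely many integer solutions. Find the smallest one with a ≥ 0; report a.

gcd(1962, 275) = 1.
1 divides -22, so solutions exist.
By Bézout, 275×(371) + 1962×(-52) = 1.
Scale by -22/1 = -22: (a₀, b₀) = (-8162, 1144).
General solution: a = -8162 + 1962t, b = 1144 - 275t for integer t.
a ≥ 0: smallest is -8162 mod 1962 = 1648 (at t = 5), with b = -231.

1648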